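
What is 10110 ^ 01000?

XOR: 1 when bits differ
  10110
^ 01000
-------
  11110
Decimal: 22 ^ 8 = 30



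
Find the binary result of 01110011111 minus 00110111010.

Method 1 - Direct subtraction (column by column from the right: bit − bit − borrow-in; if negative, add 2 and borrow 1 from the next column):
borrow: 01111000000
        01110011111
-       00110111010
-------------------
        00111100101

Method 2 - Add two's complement:
Two's complement of 00110111010: invert → 11001000101, add 1 → 11001000110
  01110011111
+ 11001000110
-------------
 100111100101  (end carry out of the top bit = 1)
Discarding the end carry: 00111100101
Decimal check:
  01110011111 = 512 + 256 + 128 + 16 + 8 + 4 + 2 + 1 = 927
  00110111010 = 256 + 128 + 32 + 16 + 8 + 2 = 442
  927 - 442 = 485, and 00111100101 = 256 + 128 + 64 + 32 + 4 + 1 = 485 ✓



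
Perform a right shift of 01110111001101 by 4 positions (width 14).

Original: 01110111001101 (decimal 7629)
Shift right by 4 positions
Drop the 4 low bits; fill with zeros on the left
Result: 00000111011100 (decimal 476)
Equivalent: 7629 >> 4 = 7629 ÷ 2^4 = 476



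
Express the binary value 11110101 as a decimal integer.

Sum of powers of 2 for each 1-bit:
2^0 + 2^2 + 2^4 + 2^5 + 2^6 + 2^7
= 1 + 4 + 16 + 32 + 64 + 128
= 245



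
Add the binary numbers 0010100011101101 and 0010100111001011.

Add column by column from the right: bit + bit + carry-in; write the sum mod 2, carry 1 when the sum is 2 or 3.
carry:  0101001110011110
        0010100011101101
+       0010100111001011
------------------------
       00101001010111000
(the carry out of the leftmost column, 0, becomes the leading bit)
Decimal check:
  0010100011101101 = 8192 + 2048 + 128 + 64 + 32 + 8 + 4 + 1 = 10477
  0010100111001011 = 8192 + 2048 + 256 + 128 + 64 + 8 + 2 + 1 = 10699
  10477 + 10699 = 21176, and 00101001010111000 = 16384 + 4096 + 512 + 128 + 32 + 16 + 8 = 21176 ✓



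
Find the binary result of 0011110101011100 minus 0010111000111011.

Method 1 - Direct subtraction (column by column from the right: bit − bit − borrow-in; if negative, add 2 and borrow 1 from the next column):
borrow: 0001110001000110
        0011110101011100
-       0010111000111011
------------------------
        0000111100100001

Method 2 - Add two's complement:
Two's complement of 0010111000111011: invert → 1101000111000100, add 1 → 1101000111000101
  0011110101011100
+ 1101000111000101
------------------
 10000111100100001  (end carry out of the top bit = 1)
Discarding the end carry: 0000111100100001
Decimal check:
  0011110101011100 = 8192 + 4096 + 2048 + 1024 + 256 + 64 + 16 + 8 + 4 = 15708
  0010111000111011 = 8192 + 2048 + 1024 + 512 + 32 + 16 + 8 + 2 + 1 = 11835
  15708 - 11835 = 3873, and 0000111100100001 = 2048 + 1024 + 512 + 256 + 32 + 1 = 3873 ✓



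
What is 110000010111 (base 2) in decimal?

Sum of powers of 2 for each 1-bit:
2^0 + 2^1 + 2^2 + 2^4 + 2^10 + 2^11
= 1 + 2 + 4 + 16 + 1024 + 2048
= 3095



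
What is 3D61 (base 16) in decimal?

Expand by place value (powers of 16):
Digit values: D = 13
3D61 = 3 × 16^3 + 13 × 16^2 + 6 × 16^1 + 1 × 16^0
= 3 × 4096 + 13 × 256 + 6 × 16 + 1 × 1
= 12288 + 3328 + 96 + 1
= 15713



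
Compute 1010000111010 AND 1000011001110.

AND: 1 only when both bits are 1
  1010000111010
& 1000011001110
---------------
  1000000001010
Decimal: 5178 & 4302 = 4106



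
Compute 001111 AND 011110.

AND: 1 only when both bits are 1
  001111
& 011110
--------
  001110
Decimal: 15 & 30 = 14



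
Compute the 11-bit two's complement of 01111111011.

Original: 01111111011
Step 1 - Invert all bits: 10000000100
Step 2 - Add 1: 10000000101
Verification: 01111111011 + 10000000101 = 100000000000; discarding the end carry (carry out of the top bit) leaves the 11-bit value 00000000000, as required for x + (-x)



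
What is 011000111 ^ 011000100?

XOR: 1 when bits differ
  011000111
^ 011000100
-----------
  000000011
Decimal: 199 ^ 196 = 3



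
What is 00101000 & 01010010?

AND: 1 only when both bits are 1
  00101000
& 01010010
----------
  00000000
Decimal: 40 & 82 = 0



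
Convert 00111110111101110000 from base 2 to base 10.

Sum of powers of 2 for each 1-bit:
2^4 + 2^5 + 2^6 + 2^8 + 2^9 + 2^10 + 2^11 + 2^13 + 2^14 + 2^15 + 2^16 + 2^17
= 16 + 32 + 64 + 256 + 512 + 1024 + 2048 + 8192 + 16384 + 32768 + 65536 + 131072
= 257904



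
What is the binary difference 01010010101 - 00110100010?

Method 1 - Direct subtraction (column by column from the right: bit − bit − borrow-in; if negative, add 2 and borrow 1 from the next column):
borrow: 01111000100
        01010010101
-       00110100010
-------------------
        00011110011

Method 2 - Add two's complement:
Two's complement of 00110100010: invert → 11001011101, add 1 → 11001011110
  01010010101
+ 11001011110
-------------
 100011110011  (end carry out of the top bit = 1)
Discarding the end carry: 00011110011
Decimal check:
  01010010101 = 512 + 128 + 16 + 4 + 1 = 661
  00110100010 = 256 + 128 + 32 + 2 = 418
  661 - 418 = 243, and 00011110011 = 128 + 64 + 32 + 16 + 2 + 1 = 243 ✓



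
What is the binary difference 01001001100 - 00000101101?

Method 1 - Direct subtraction (column by column from the right: bit − bit − borrow-in; if negative, add 2 and borrow 1 from the next column):
borrow: 00001111110
        01001001100
-       00000101101
-------------------
        01000011111

Method 2 - Add two's complement:
Two's complement of 00000101101: invert → 11111010010, add 1 → 11111010011
  01001001100
+ 11111010011
-------------
 101000011111  (end carry out of the top bit = 1)
Discarding the end carry: 01000011111
Decimal check:
  01001001100 = 512 + 64 + 8 + 4 = 588
  00000101101 = 32 + 8 + 4 + 1 = 45
  588 - 45 = 543, and 01000011111 = 512 + 16 + 8 + 4 + 2 + 1 = 543 ✓



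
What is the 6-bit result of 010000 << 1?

Original: 010000 (decimal 16)
Shift left by 1 position
Append 1 zero on the right
Result: 100000 (decimal 32)
Equivalent: 16 << 1 = 16 × 2^1 = 32



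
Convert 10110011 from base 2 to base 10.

Sum of powers of 2 for each 1-bit:
2^0 + 2^1 + 2^4 + 2^5 + 2^7
= 1 + 2 + 16 + 32 + 128
= 179



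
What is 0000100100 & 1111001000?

AND: 1 only when both bits are 1
  0000100100
& 1111001000
------------
  0000000000
Decimal: 36 & 968 = 0



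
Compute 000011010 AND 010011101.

AND: 1 only when both bits are 1
  000011010
& 010011101
-----------
  000011000
Decimal: 26 & 157 = 24



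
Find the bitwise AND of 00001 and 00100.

AND: 1 only when both bits are 1
  00001
& 00100
-------
  00000
Decimal: 1 & 4 = 0



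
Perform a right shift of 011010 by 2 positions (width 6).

Original: 011010 (decimal 26)
Shift right by 2 positions
Drop the 2 low bits; fill with zeros on the left
Result: 000110 (decimal 6)
Equivalent: 26 >> 2 = 26 ÷ 2^2 = 6



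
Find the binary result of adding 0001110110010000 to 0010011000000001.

Add column by column from the right: bit + bit + carry-in; write the sum mod 2, carry 1 when the sum is 2 or 3.
carry:  0111100000000000
        0001110110010000
+       0010011000000001
------------------------
       00100001110010001
(the carry out of the leftmost column, 0, becomes the leading bit)
Decimal check:
  0001110110010000 = 4096 + 2048 + 1024 + 256 + 128 + 16 = 7568
  0010011000000001 = 8192 + 1024 + 512 + 1 = 9729
  7568 + 9729 = 17297, and 00100001110010001 = 16384 + 512 + 256 + 128 + 16 + 1 = 17297 ✓



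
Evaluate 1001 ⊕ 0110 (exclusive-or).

XOR: 1 when bits differ
  1001
^ 0110
------
  1111
Decimal: 9 ^ 6 = 15



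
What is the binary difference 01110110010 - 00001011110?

Method 1 - Direct subtraction (column by column from the right: bit − bit − borrow-in; if negative, add 2 and borrow 1 from the next column):
borrow: 00010111000
        01110110010
-       00001011110
-------------------
        01101010100

Method 2 - Add two's complement:
Two's complement of 00001011110: invert → 11110100001, add 1 → 11110100010
  01110110010
+ 11110100010
-------------
 101101010100  (end carry out of the top bit = 1)
Discarding the end carry: 01101010100
Decimal check:
  01110110010 = 512 + 256 + 128 + 32 + 16 + 2 = 946
  00001011110 = 64 + 16 + 8 + 4 + 2 = 94
  946 - 94 = 852, and 01101010100 = 512 + 256 + 64 + 16 + 4 = 852 ✓



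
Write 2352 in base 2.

Using repeated division by 2:
2352 ÷ 2 = 1176 remainder 0
1176 ÷ 2 = 588 remainder 0
588 ÷ 2 = 294 remainder 0
294 ÷ 2 = 147 remainder 0
147 ÷ 2 = 73 remainder 1
73 ÷ 2 = 36 remainder 1
36 ÷ 2 = 18 remainder 0
18 ÷ 2 = 9 remainder 0
9 ÷ 2 = 4 remainder 1
4 ÷ 2 = 2 remainder 0
2 ÷ 2 = 1 remainder 0
1 ÷ 2 = 0 remainder 1
Reading remainders bottom to top: 100100110000



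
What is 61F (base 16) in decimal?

Expand by place value (powers of 16):
Digit values: F = 15
61F = 6 × 16^2 + 1 × 16^1 + 15 × 16^0
= 6 × 256 + 1 × 16 + 15 × 1
= 1536 + 16 + 15
= 1567



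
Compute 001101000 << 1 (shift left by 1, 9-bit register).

Original: 001101000 (decimal 104)
Shift left by 1 position
Append 1 zero on the right
Result: 011010000 (decimal 208)
Equivalent: 104 << 1 = 104 × 2^1 = 208



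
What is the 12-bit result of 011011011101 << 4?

Original: 011011011101 (decimal 1757)
Shift left by 4 positions
Append 4 zeros on the right and drop the 4 high bits that overflow the 12-bit width
Result: 110111010000 (decimal 3536)
Equivalent: 1757 << 4 = 1757 × 2^4 = 28112, truncated to 12 bits = 3536



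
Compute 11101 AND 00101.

AND: 1 only when both bits are 1
  11101
& 00101
-------
  00101
Decimal: 29 & 5 = 5



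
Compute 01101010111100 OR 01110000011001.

OR: 1 when either bit is 1
  01101010111100
| 01110000011001
----------------
  01111010111101
Decimal: 6844 | 7193 = 7869



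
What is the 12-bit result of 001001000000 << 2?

Original: 001001000000 (decimal 576)
Shift left by 2 positions
Append 2 zeros on the right
Result: 100100000000 (decimal 2304)
Equivalent: 576 << 2 = 576 × 2^2 = 2304



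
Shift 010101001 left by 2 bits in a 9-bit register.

Original: 010101001 (decimal 169)
Shift left by 2 positions
Append 2 zeros on the right and drop the 2 high bits that overflow the 9-bit width
Result: 010100100 (decimal 164)
Equivalent: 169 << 2 = 169 × 2^2 = 676, truncated to 9 bits = 164



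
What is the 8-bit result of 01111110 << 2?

Original: 01111110 (decimal 126)
Shift left by 2 positions
Append 2 zeros on the right and drop the 2 high bits that overflow the 8-bit width
Result: 11111000 (decimal 248)
Equivalent: 126 << 2 = 126 × 2^2 = 504, truncated to 8 bits = 248



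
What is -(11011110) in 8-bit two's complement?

Original (sign bit 1, negative): 11011110
Step 1 - Invert all bits: 00100001
Step 2 - Add 1: 00100010
Verification: 11011110 + 00100010 = 100000000; discarding the end carry (carry out of the top bit) leaves the 8-bit value 00000000, as required for x + (-x)



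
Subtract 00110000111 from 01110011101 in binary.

Method 1 - Direct subtraction (column by column from the right: bit − bit − borrow-in; if negative, add 2 and borrow 1 from the next column):
borrow: 00000001100
        01110011101
-       00110000111
-------------------
        01000010110

Method 2 - Add two's complement:
Two's complement of 00110000111: invert → 11001111000, add 1 → 11001111001
  01110011101
+ 11001111001
-------------
 101000010110  (end carry out of the top bit = 1)
Discarding the end carry: 01000010110
Decimal check:
  01110011101 = 512 + 256 + 128 + 16 + 8 + 4 + 1 = 925
  00110000111 = 256 + 128 + 4 + 2 + 1 = 391
  925 - 391 = 534, and 01000010110 = 512 + 16 + 4 + 2 = 534 ✓



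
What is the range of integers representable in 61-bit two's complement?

For 61-bit two's complement:
Minimum: -2^60 = -1152921504606846976
Maximum: 2^60 - 1 = 1152921504606846975



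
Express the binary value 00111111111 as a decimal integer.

Sum of powers of 2 for each 1-bit:
2^0 + 2^1 + 2^2 + 2^3 + 2^4 + 2^5 + 2^6 + 2^7 + 2^8
= 1 + 2 + 4 + 8 + 16 + 32 + 64 + 128 + 256
= 511



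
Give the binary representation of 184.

Using repeated division by 2:
184 ÷ 2 = 92 remainder 0
92 ÷ 2 = 46 remainder 0
46 ÷ 2 = 23 remainder 0
23 ÷ 2 = 11 remainder 1
11 ÷ 2 = 5 remainder 1
5 ÷ 2 = 2 remainder 1
2 ÷ 2 = 1 remainder 0
1 ÷ 2 = 0 remainder 1
Reading remainders bottom to top: 10111000



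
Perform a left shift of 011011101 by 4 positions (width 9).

Original: 011011101 (decimal 221)
Shift left by 4 positions
Append 4 zeros on the right and drop the 4 high bits that overflow the 9-bit width
Result: 111010000 (decimal 464)
Equivalent: 221 << 4 = 221 × 2^4 = 3536, truncated to 9 bits = 464



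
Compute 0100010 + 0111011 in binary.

Add column by column from the right: bit + bit + carry-in; write the sum mod 2, carry 1 when the sum is 2 or 3.
carry:  1000100
        0100010
+       0111011
---------------
       01011101
(the carry out of the leftmost column, 0, becomes the leading bit)
Decimal check:
  0100010 = 32 + 2 = 34
  0111011 = 32 + 16 + 8 + 2 + 1 = 59
  34 + 59 = 93, and 01011101 = 64 + 16 + 8 + 4 + 1 = 93 ✓



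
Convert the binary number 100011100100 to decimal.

Sum of powers of 2 for each 1-bit:
2^2 + 2^5 + 2^6 + 2^7 + 2^11
= 4 + 32 + 64 + 128 + 2048
= 2276



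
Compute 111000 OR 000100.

OR: 1 when either bit is 1
  111000
| 000100
--------
  111100
Decimal: 56 | 4 = 60



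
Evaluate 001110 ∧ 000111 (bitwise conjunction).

AND: 1 only when both bits are 1
  001110
& 000111
--------
  000110
Decimal: 14 & 7 = 6



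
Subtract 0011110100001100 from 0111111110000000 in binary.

Method 1 - Direct subtraction (column by column from the right: bit − bit − borrow-in; if negative, add 2 and borrow 1 from the next column):
borrow: 0000000011111000
        0111111110000000
-       0011110100001100
------------------------
        0100001001110100

Method 2 - Add two's complement:
Two's complement of 0011110100001100: invert → 1100001011110011, add 1 → 1100001011110100
  0111111110000000
+ 1100001011110100
------------------
 10100001001110100  (end carry out of the top bit = 1)
Discarding the end carry: 0100001001110100
Decimal check:
  0111111110000000 = 16384 + 8192 + 4096 + 2048 + 1024 + 512 + 256 + 128 = 32640
  0011110100001100 = 8192 + 4096 + 2048 + 1024 + 256 + 8 + 4 = 15628
  32640 - 15628 = 17012, and 0100001001110100 = 16384 + 512 + 64 + 32 + 16 + 4 = 17012 ✓



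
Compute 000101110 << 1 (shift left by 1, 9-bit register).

Original: 000101110 (decimal 46)
Shift left by 1 position
Append 1 zero on the right
Result: 001011100 (decimal 92)
Equivalent: 46 << 1 = 46 × 2^1 = 92



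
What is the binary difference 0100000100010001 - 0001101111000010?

Method 1 - Direct subtraction (column by column from the right: bit − bit − borrow-in; if negative, add 2 and borrow 1 from the next column):
borrow: 0111111110011100
        0100000100010001
-       0001101111000010
------------------------
        0010010101001111

Method 2 - Add two's complement:
Two's complement of 0001101111000010: invert → 1110010000111101, add 1 → 1110010000111110
  0100000100010001
+ 1110010000111110
------------------
 10010010101001111  (end carry out of the top bit = 1)
Discarding the end carry: 0010010101001111
Decimal check:
  0100000100010001 = 16384 + 256 + 16 + 1 = 16657
  0001101111000010 = 4096 + 2048 + 512 + 256 + 128 + 64 + 2 = 7106
  16657 - 7106 = 9551, and 0010010101001111 = 8192 + 1024 + 256 + 64 + 8 + 4 + 2 + 1 = 9551 ✓



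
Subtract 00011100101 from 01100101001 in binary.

Method 1 - Direct subtraction (column by column from the right: bit − bit − borrow-in; if negative, add 2 and borrow 1 from the next column):
borrow: 00110001000
        01100101001
-       00011100101
-------------------
        01001000100

Method 2 - Add two's complement:
Two's complement of 00011100101: invert → 11100011010, add 1 → 11100011011
  01100101001
+ 11100011011
-------------
 101001000100  (end carry out of the top bit = 1)
Discarding the end carry: 01001000100
Decimal check:
  01100101001 = 512 + 256 + 32 + 8 + 1 = 809
  00011100101 = 128 + 64 + 32 + 4 + 1 = 229
  809 - 229 = 580, and 01001000100 = 512 + 64 + 4 = 580 ✓



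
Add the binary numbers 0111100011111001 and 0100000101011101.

Add column by column from the right: bit + bit + carry-in; write the sum mod 2, carry 1 when the sum is 2 or 3.
carry:  1000001111110010
        0111100011111001
+       0100000101011101
------------------------
       01011101001010110
(the carry out of the leftmost column, 0, becomes the leading bit)
Decimal check:
  0111100011111001 = 16384 + 8192 + 4096 + 2048 + 128 + 64 + 32 + 16 + 8 + 1 = 30969
  0100000101011101 = 16384 + 256 + 64 + 16 + 8 + 4 + 1 = 16733
  30969 + 16733 = 47702, and 01011101001010110 = 32768 + 8192 + 4096 + 2048 + 512 + 64 + 16 + 4 + 2 = 47702 ✓



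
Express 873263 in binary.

Using repeated division by 2:
873263 ÷ 2 = 436631 remainder 1
436631 ÷ 2 = 218315 remainder 1
218315 ÷ 2 = 109157 remainder 1
109157 ÷ 2 = 54578 remainder 1
54578 ÷ 2 = 27289 remainder 0
27289 ÷ 2 = 13644 remainder 1
13644 ÷ 2 = 6822 remainder 0
6822 ÷ 2 = 3411 remainder 0
3411 ÷ 2 = 1705 remainder 1
1705 ÷ 2 = 852 remainder 1
852 ÷ 2 = 426 remainder 0
426 ÷ 2 = 213 remainder 0
213 ÷ 2 = 106 remainder 1
106 ÷ 2 = 53 remainder 0
53 ÷ 2 = 26 remainder 1
26 ÷ 2 = 13 remainder 0
13 ÷ 2 = 6 remainder 1
6 ÷ 2 = 3 remainder 0
3 ÷ 2 = 1 remainder 1
1 ÷ 2 = 0 remainder 1
Reading remainders bottom to top: 11010101001100101111



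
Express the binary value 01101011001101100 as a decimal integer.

Sum of powers of 2 for each 1-bit:
2^2 + 2^3 + 2^5 + 2^6 + 2^9 + 2^10 + 2^12 + 2^14 + 2^15
= 4 + 8 + 32 + 64 + 512 + 1024 + 4096 + 16384 + 32768
= 54892



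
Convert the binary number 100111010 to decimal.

Sum of powers of 2 for each 1-bit:
2^1 + 2^3 + 2^4 + 2^5 + 2^8
= 2 + 8 + 16 + 32 + 256
= 314



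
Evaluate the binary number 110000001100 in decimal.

Sum of powers of 2 for each 1-bit:
2^2 + 2^3 + 2^10 + 2^11
= 4 + 8 + 1024 + 2048
= 3084



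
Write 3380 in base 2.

Using repeated division by 2:
3380 ÷ 2 = 1690 remainder 0
1690 ÷ 2 = 845 remainder 0
845 ÷ 2 = 422 remainder 1
422 ÷ 2 = 211 remainder 0
211 ÷ 2 = 105 remainder 1
105 ÷ 2 = 52 remainder 1
52 ÷ 2 = 26 remainder 0
26 ÷ 2 = 13 remainder 0
13 ÷ 2 = 6 remainder 1
6 ÷ 2 = 3 remainder 0
3 ÷ 2 = 1 remainder 1
1 ÷ 2 = 0 remainder 1
Reading remainders bottom to top: 110100110100



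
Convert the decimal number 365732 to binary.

Using repeated division by 2:
365732 ÷ 2 = 182866 remainder 0
182866 ÷ 2 = 91433 remainder 0
91433 ÷ 2 = 45716 remainder 1
45716 ÷ 2 = 22858 remainder 0
22858 ÷ 2 = 11429 remainder 0
11429 ÷ 2 = 5714 remainder 1
5714 ÷ 2 = 2857 remainder 0
2857 ÷ 2 = 1428 remainder 1
1428 ÷ 2 = 714 remainder 0
714 ÷ 2 = 357 remainder 0
357 ÷ 2 = 178 remainder 1
178 ÷ 2 = 89 remainder 0
89 ÷ 2 = 44 remainder 1
44 ÷ 2 = 22 remainder 0
22 ÷ 2 = 11 remainder 0
11 ÷ 2 = 5 remainder 1
5 ÷ 2 = 2 remainder 1
2 ÷ 2 = 1 remainder 0
1 ÷ 2 = 0 remainder 1
Reading remainders bottom to top: 1011001010010100100



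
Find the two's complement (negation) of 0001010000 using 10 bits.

Original: 0001010000
Step 1 - Invert all bits: 1110101111
Step 2 - Add 1: 1110110000
Verification: 0001010000 + 1110110000 = 10000000000; discarding the end carry (carry out of the top bit) leaves the 10-bit value 0000000000, as required for x + (-x)



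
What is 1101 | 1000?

OR: 1 when either bit is 1
  1101
| 1000
------
  1101
Decimal: 13 | 8 = 13



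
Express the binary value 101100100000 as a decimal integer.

Sum of powers of 2 for each 1-bit:
2^5 + 2^8 + 2^9 + 2^11
= 32 + 256 + 512 + 2048
= 2848



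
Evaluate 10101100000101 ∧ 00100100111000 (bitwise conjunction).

AND: 1 only when both bits are 1
  10101100000101
& 00100100111000
----------------
  00100100000000
Decimal: 11013 & 2360 = 2304



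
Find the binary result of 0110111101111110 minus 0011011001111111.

Method 1 - Direct subtraction (column by column from the right: bit − bit − borrow-in; if negative, add 2 and borrow 1 from the next column):
borrow: 0110000111111110
        0110111101111110
-       0011011001111111
------------------------
        0011100011111111

Method 2 - Add two's complement:
Two's complement of 0011011001111111: invert → 1100100110000000, add 1 → 1100100110000001
  0110111101111110
+ 1100100110000001
------------------
 10011100011111111  (end carry out of the top bit = 1)
Discarding the end carry: 0011100011111111
Decimal check:
  0110111101111110 = 16384 + 8192 + 2048 + 1024 + 512 + 256 + 64 + 32 + 16 + 8 + 4 + 2 = 28542
  0011011001111111 = 8192 + 4096 + 1024 + 512 + 64 + 32 + 16 + 8 + 4 + 2 + 1 = 13951
  28542 - 13951 = 14591, and 0011100011111111 = 8192 + 4096 + 2048 + 128 + 64 + 32 + 16 + 8 + 4 + 2 + 1 = 14591 ✓



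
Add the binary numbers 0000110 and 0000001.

Add column by column from the right: bit + bit + carry-in; write the sum mod 2, carry 1 when the sum is 2 or 3.
carry:  0000000
        0000110
+       0000001
---------------
       00000111
(the carry out of the leftmost column, 0, becomes the leading bit)
Decimal check:
  0000110 = 4 + 2 = 6
  0000001 = 1
  6 + 1 = 7, and 00000111 = 4 + 2 + 1 = 7 ✓



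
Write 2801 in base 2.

Using repeated division by 2:
2801 ÷ 2 = 1400 remainder 1
1400 ÷ 2 = 700 remainder 0
700 ÷ 2 = 350 remainder 0
350 ÷ 2 = 175 remainder 0
175 ÷ 2 = 87 remainder 1
87 ÷ 2 = 43 remainder 1
43 ÷ 2 = 21 remainder 1
21 ÷ 2 = 10 remainder 1
10 ÷ 2 = 5 remainder 0
5 ÷ 2 = 2 remainder 1
2 ÷ 2 = 1 remainder 0
1 ÷ 2 = 0 remainder 1
Reading remainders bottom to top: 101011110001



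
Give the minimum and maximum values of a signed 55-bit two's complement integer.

For 55-bit two's complement:
Minimum: -2^54 = -18014398509481984
Maximum: 2^54 - 1 = 18014398509481983



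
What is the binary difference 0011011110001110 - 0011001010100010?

Method 1 - Direct subtraction (column by column from the right: bit − bit − borrow-in; if negative, add 2 and borrow 1 from the next column):
borrow: 0000000111000000
        0011011110001110
-       0011001010100010
------------------------
        0000010011101100

Method 2 - Add two's complement:
Two's complement of 0011001010100010: invert → 1100110101011101, add 1 → 1100110101011110
  0011011110001110
+ 1100110101011110
------------------
 10000010011101100  (end carry out of the top bit = 1)
Discarding the end carry: 0000010011101100
Decimal check:
  0011011110001110 = 8192 + 4096 + 1024 + 512 + 256 + 128 + 8 + 4 + 2 = 14222
  0011001010100010 = 8192 + 4096 + 512 + 128 + 32 + 2 = 12962
  14222 - 12962 = 1260, and 0000010011101100 = 1024 + 128 + 64 + 32 + 8 + 4 = 1260 ✓



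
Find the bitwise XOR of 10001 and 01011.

XOR: 1 when bits differ
  10001
^ 01011
-------
  11010
Decimal: 17 ^ 11 = 26



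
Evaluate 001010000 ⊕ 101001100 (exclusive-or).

XOR: 1 when bits differ
  001010000
^ 101001100
-----------
  100011100
Decimal: 80 ^ 332 = 284



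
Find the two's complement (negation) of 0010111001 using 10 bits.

Original: 0010111001
Step 1 - Invert all bits: 1101000110
Step 2 - Add 1: 1101000111
Verification: 0010111001 + 1101000111 = 10000000000; discarding the end carry (carry out of the top bit) leaves the 10-bit value 0000000000, as required for x + (-x)



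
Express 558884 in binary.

Using repeated division by 2:
558884 ÷ 2 = 279442 remainder 0
279442 ÷ 2 = 139721 remainder 0
139721 ÷ 2 = 69860 remainder 1
69860 ÷ 2 = 34930 remainder 0
34930 ÷ 2 = 17465 remainder 0
17465 ÷ 2 = 8732 remainder 1
8732 ÷ 2 = 4366 remainder 0
4366 ÷ 2 = 2183 remainder 0
2183 ÷ 2 = 1091 remainder 1
1091 ÷ 2 = 545 remainder 1
545 ÷ 2 = 272 remainder 1
272 ÷ 2 = 136 remainder 0
136 ÷ 2 = 68 remainder 0
68 ÷ 2 = 34 remainder 0
34 ÷ 2 = 17 remainder 0
17 ÷ 2 = 8 remainder 1
8 ÷ 2 = 4 remainder 0
4 ÷ 2 = 2 remainder 0
2 ÷ 2 = 1 remainder 0
1 ÷ 2 = 0 remainder 1
Reading remainders bottom to top: 10001000011100100100



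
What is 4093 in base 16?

Using repeated division by 16 (digits 10–15 are A–F):
4093 ÷ 16 = 255 remainder 13 (D)
255 ÷ 16 = 15 remainder 15 (F)
15 ÷ 16 = 0 remainder 15 (F)
Reading remainders bottom to top: FFD



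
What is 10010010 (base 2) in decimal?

Sum of powers of 2 for each 1-bit:
2^1 + 2^4 + 2^7
= 2 + 16 + 128
= 146



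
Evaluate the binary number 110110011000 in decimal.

Sum of powers of 2 for each 1-bit:
2^3 + 2^4 + 2^7 + 2^8 + 2^10 + 2^11
= 8 + 16 + 128 + 256 + 1024 + 2048
= 3480



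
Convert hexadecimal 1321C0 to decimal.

Expand by place value (powers of 16):
Digit values: C = 12
1321C0 = 1 × 16^5 + 3 × 16^4 + 2 × 16^3 + 1 × 16^2 + 12 × 16^1 + 0 × 16^0
= 1 × 1048576 + 3 × 65536 + 2 × 4096 + 1 × 256 + 12 × 16 + 0 × 1
= 1048576 + 196608 + 8192 + 256 + 192 + 0
= 1253824



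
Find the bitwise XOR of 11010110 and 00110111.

XOR: 1 when bits differ
  11010110
^ 00110111
----------
  11100001
Decimal: 214 ^ 55 = 225



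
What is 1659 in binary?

Using repeated division by 2:
1659 ÷ 2 = 829 remainder 1
829 ÷ 2 = 414 remainder 1
414 ÷ 2 = 207 remainder 0
207 ÷ 2 = 103 remainder 1
103 ÷ 2 = 51 remainder 1
51 ÷ 2 = 25 remainder 1
25 ÷ 2 = 12 remainder 1
12 ÷ 2 = 6 remainder 0
6 ÷ 2 = 3 remainder 0
3 ÷ 2 = 1 remainder 1
1 ÷ 2 = 0 remainder 1
Reading remainders bottom to top: 11001111011



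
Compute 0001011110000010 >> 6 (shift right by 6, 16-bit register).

Original: 0001011110000010 (decimal 6018)
Shift right by 6 positions
Drop the 6 low bits; fill with zeros on the left
Result: 0000000001011110 (decimal 94)
Equivalent: 6018 >> 6 = 6018 ÷ 2^6 = 94



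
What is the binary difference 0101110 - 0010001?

Method 1 - Direct subtraction (column by column from the right: bit − bit − borrow-in; if negative, add 2 and borrow 1 from the next column):
borrow: 0100010
        0101110
-       0010001
---------------
        0011101

Method 2 - Add two's complement:
Two's complement of 0010001: invert → 1101110, add 1 → 1101111
  0101110
+ 1101111
---------
 10011101  (end carry out of the top bit = 1)
Discarding the end carry: 0011101
Decimal check:
  0101110 = 32 + 8 + 4 + 2 = 46
  0010001 = 16 + 1 = 17
  46 - 17 = 29, and 0011101 = 16 + 8 + 4 + 1 = 29 ✓



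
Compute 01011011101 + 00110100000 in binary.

Add column by column from the right: bit + bit + carry-in; write the sum mod 2, carry 1 when the sum is 2 or 3.
carry:  11100000000
        01011011101
+       00110100000
-------------------
       010001111101
(the carry out of the leftmost column, 0, becomes the leading bit)
Decimal check:
  01011011101 = 512 + 128 + 64 + 16 + 8 + 4 + 1 = 733
  00110100000 = 256 + 128 + 32 = 416
  733 + 416 = 1149, and 010001111101 = 1024 + 64 + 32 + 16 + 8 + 4 + 1 = 1149 ✓



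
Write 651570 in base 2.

Using repeated division by 2:
651570 ÷ 2 = 325785 remainder 0
325785 ÷ 2 = 162892 remainder 1
162892 ÷ 2 = 81446 remainder 0
81446 ÷ 2 = 40723 remainder 0
40723 ÷ 2 = 20361 remainder 1
20361 ÷ 2 = 10180 remainder 1
10180 ÷ 2 = 5090 remainder 0
5090 ÷ 2 = 2545 remainder 0
2545 ÷ 2 = 1272 remainder 1
1272 ÷ 2 = 636 remainder 0
636 ÷ 2 = 318 remainder 0
318 ÷ 2 = 159 remainder 0
159 ÷ 2 = 79 remainder 1
79 ÷ 2 = 39 remainder 1
39 ÷ 2 = 19 remainder 1
19 ÷ 2 = 9 remainder 1
9 ÷ 2 = 4 remainder 1
4 ÷ 2 = 2 remainder 0
2 ÷ 2 = 1 remainder 0
1 ÷ 2 = 0 remainder 1
Reading remainders bottom to top: 10011111000100110010



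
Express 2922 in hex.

Using repeated division by 16 (digits 10–15 are A–F):
2922 ÷ 16 = 182 remainder 10 (A)
182 ÷ 16 = 11 remainder 6
11 ÷ 16 = 0 remainder 11 (B)
Reading remainders bottom to top: B6A



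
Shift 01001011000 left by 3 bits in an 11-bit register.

Original: 01001011000 (decimal 600)
Shift left by 3 positions
Append 3 zeros on the right and drop the 3 high bits that overflow the 11-bit width
Result: 01011000000 (decimal 704)
Equivalent: 600 << 3 = 600 × 2^3 = 4800, truncated to 11 bits = 704



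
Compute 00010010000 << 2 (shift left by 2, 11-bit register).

Original: 00010010000 (decimal 144)
Shift left by 2 positions
Append 2 zeros on the right
Result: 01001000000 (decimal 576)
Equivalent: 144 << 2 = 144 × 2^2 = 576



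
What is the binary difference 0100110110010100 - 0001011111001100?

Method 1 - Direct subtraction (column by column from the right: bit − bit − borrow-in; if negative, add 2 and borrow 1 from the next column):
borrow: 0110111110010000
        0100110110010100
-       0001011111001100
------------------------
        0011010111001000

Method 2 - Add two's complement:
Two's complement of 0001011111001100: invert → 1110100000110011, add 1 → 1110100000110100
  0100110110010100
+ 1110100000110100
------------------
 10011010111001000  (end carry out of the top bit = 1)
Discarding the end carry: 0011010111001000
Decimal check:
  0100110110010100 = 16384 + 2048 + 1024 + 256 + 128 + 16 + 4 = 19860
  0001011111001100 = 4096 + 1024 + 512 + 256 + 128 + 64 + 8 + 4 = 6092
  19860 - 6092 = 13768, and 0011010111001000 = 8192 + 4096 + 1024 + 256 + 128 + 64 + 8 = 13768 ✓



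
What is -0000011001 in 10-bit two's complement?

Original: 0000011001
Step 1 - Invert all bits: 1111100110
Step 2 - Add 1: 1111100111
Verification: 0000011001 + 1111100111 = 10000000000; discarding the end carry (carry out of the top bit) leaves the 10-bit value 0000000000, as required for x + (-x)



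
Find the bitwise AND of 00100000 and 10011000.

AND: 1 only when both bits are 1
  00100000
& 10011000
----------
  00000000
Decimal: 32 & 152 = 0



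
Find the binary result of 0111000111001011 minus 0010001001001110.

Method 1 - Direct subtraction (column by column from the right: bit − bit − borrow-in; if negative, add 2 and borrow 1 from the next column):
borrow: 0001110011111000
        0111000111001011
-       0010001001001110
------------------------
        0100111101111101

Method 2 - Add two's complement:
Two's complement of 0010001001001110: invert → 1101110110110001, add 1 → 1101110110110010
  0111000111001011
+ 1101110110110010
------------------
 10100111101111101  (end carry out of the top bit = 1)
Discarding the end carry: 0100111101111101
Decimal check:
  0111000111001011 = 16384 + 8192 + 4096 + 256 + 128 + 64 + 8 + 2 + 1 = 29131
  0010001001001110 = 8192 + 512 + 64 + 8 + 4 + 2 = 8782
  29131 - 8782 = 20349, and 0100111101111101 = 16384 + 2048 + 1024 + 512 + 256 + 64 + 32 + 16 + 8 + 4 + 1 = 20349 ✓



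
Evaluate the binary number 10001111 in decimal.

Sum of powers of 2 for each 1-bit:
2^0 + 2^1 + 2^2 + 2^3 + 2^7
= 1 + 2 + 4 + 8 + 128
= 143



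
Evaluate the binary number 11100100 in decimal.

Sum of powers of 2 for each 1-bit:
2^2 + 2^5 + 2^6 + 2^7
= 4 + 32 + 64 + 128
= 228



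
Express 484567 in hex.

Using repeated division by 16 (digits 10–15 are A–F):
484567 ÷ 16 = 30285 remainder 7
30285 ÷ 16 = 1892 remainder 13 (D)
1892 ÷ 16 = 118 remainder 4
118 ÷ 16 = 7 remainder 6
7 ÷ 16 = 0 remainder 7
Reading remainders bottom to top: 764D7



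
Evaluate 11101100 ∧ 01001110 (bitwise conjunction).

AND: 1 only when both bits are 1
  11101100
& 01001110
----------
  01001100
Decimal: 236 & 78 = 76



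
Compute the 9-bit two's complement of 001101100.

Original: 001101100
Step 1 - Invert all bits: 110010011
Step 2 - Add 1: 110010100
Verification: 001101100 + 110010100 = 1000000000; discarding the end carry (carry out of the top bit) leaves the 9-bit value 000000000, as required for x + (-x)



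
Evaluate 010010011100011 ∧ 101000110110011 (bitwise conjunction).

AND: 1 only when both bits are 1
  010010011100011
& 101000110110011
-----------------
  000000010100011
Decimal: 9443 & 20915 = 163



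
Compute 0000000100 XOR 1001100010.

XOR: 1 when bits differ
  0000000100
^ 1001100010
------------
  1001100110
Decimal: 4 ^ 610 = 614



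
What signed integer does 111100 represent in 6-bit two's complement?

Binary: 111100
Sign bit: 1 (negative)
Invert: 000011
Add 1:  000100
Magnitude: 000100 = 4
Value: -4



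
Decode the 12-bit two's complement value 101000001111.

Binary: 101000001111
Sign bit: 1 (negative)
Invert: 010111110000
Add 1:  010111110001
Magnitude: 010111110001 = 1024 + 256 + 128 + 64 + 32 + 16 + 1 = 1521
Value: -1521



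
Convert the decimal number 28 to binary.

Using repeated division by 2:
28 ÷ 2 = 14 remainder 0
14 ÷ 2 = 7 remainder 0
7 ÷ 2 = 3 remainder 1
3 ÷ 2 = 1 remainder 1
1 ÷ 2 = 0 remainder 1
Reading remainders bottom to top: 11100



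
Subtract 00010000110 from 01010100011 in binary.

Method 1 - Direct subtraction (column by column from the right: bit − bit − borrow-in; if negative, add 2 and borrow 1 from the next column):
borrow: 00000111000
        01010100011
-       00010000110
-------------------
        01000011101

Method 2 - Add two's complement:
Two's complement of 00010000110: invert → 11101111001, add 1 → 11101111010
  01010100011
+ 11101111010
-------------
 101000011101  (end carry out of the top bit = 1)
Discarding the end carry: 01000011101
Decimal check:
  01010100011 = 512 + 128 + 32 + 2 + 1 = 675
  00010000110 = 128 + 4 + 2 = 134
  675 - 134 = 541, and 01000011101 = 512 + 16 + 8 + 4 + 1 = 541 ✓



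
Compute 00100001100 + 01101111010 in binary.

Add column by column from the right: bit + bit + carry-in; write the sum mod 2, carry 1 when the sum is 2 or 3.
carry:  11011110000
        00100001100
+       01101111010
-------------------
       010010000110
(the carry out of the leftmost column, 0, becomes the leading bit)
Decimal check:
  00100001100 = 256 + 8 + 4 = 268
  01101111010 = 512 + 256 + 64 + 32 + 16 + 8 + 2 = 890
  268 + 890 = 1158, and 010010000110 = 1024 + 128 + 4 + 2 = 1158 ✓



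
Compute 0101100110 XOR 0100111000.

XOR: 1 when bits differ
  0101100110
^ 0100111000
------------
  0001011110
Decimal: 358 ^ 312 = 94



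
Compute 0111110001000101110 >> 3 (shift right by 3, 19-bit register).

Original: 0111110001000101110 (decimal 254510)
Shift right by 3 positions
Drop the 3 low bits; fill with zeros on the left
Result: 0000111110001000101 (decimal 31813)
Equivalent: 254510 >> 3 = 254510 ÷ 2^3 = 31813



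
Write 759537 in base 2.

Using repeated division by 2:
759537 ÷ 2 = 379768 remainder 1
379768 ÷ 2 = 189884 remainder 0
189884 ÷ 2 = 94942 remainder 0
94942 ÷ 2 = 47471 remainder 0
47471 ÷ 2 = 23735 remainder 1
23735 ÷ 2 = 11867 remainder 1
11867 ÷ 2 = 5933 remainder 1
5933 ÷ 2 = 2966 remainder 1
2966 ÷ 2 = 1483 remainder 0
1483 ÷ 2 = 741 remainder 1
741 ÷ 2 = 370 remainder 1
370 ÷ 2 = 185 remainder 0
185 ÷ 2 = 92 remainder 1
92 ÷ 2 = 46 remainder 0
46 ÷ 2 = 23 remainder 0
23 ÷ 2 = 11 remainder 1
11 ÷ 2 = 5 remainder 1
5 ÷ 2 = 2 remainder 1
2 ÷ 2 = 1 remainder 0
1 ÷ 2 = 0 remainder 1
Reading remainders bottom to top: 10111001011011110001



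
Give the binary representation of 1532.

Using repeated division by 2:
1532 ÷ 2 = 766 remainder 0
766 ÷ 2 = 383 remainder 0
383 ÷ 2 = 191 remainder 1
191 ÷ 2 = 95 remainder 1
95 ÷ 2 = 47 remainder 1
47 ÷ 2 = 23 remainder 1
23 ÷ 2 = 11 remainder 1
11 ÷ 2 = 5 remainder 1
5 ÷ 2 = 2 remainder 1
2 ÷ 2 = 1 remainder 0
1 ÷ 2 = 0 remainder 1
Reading remainders bottom to top: 10111111100



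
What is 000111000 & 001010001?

AND: 1 only when both bits are 1
  000111000
& 001010001
-----------
  000010000
Decimal: 56 & 81 = 16



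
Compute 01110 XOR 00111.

XOR: 1 when bits differ
  01110
^ 00111
-------
  01001
Decimal: 14 ^ 7 = 9



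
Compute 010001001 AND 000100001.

AND: 1 only when both bits are 1
  010001001
& 000100001
-----------
  000000001
Decimal: 137 & 33 = 1



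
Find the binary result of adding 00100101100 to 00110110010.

Add column by column from the right: bit + bit + carry-in; write the sum mod 2, carry 1 when the sum is 2 or 3.
carry:  01001000000
        00100101100
+       00110110010
-------------------
       001011011110
(the carry out of the leftmost column, 0, becomes the leading bit)
Decimal check:
  00100101100 = 256 + 32 + 8 + 4 = 300
  00110110010 = 256 + 128 + 32 + 16 + 2 = 434
  300 + 434 = 734, and 001011011110 = 512 + 128 + 64 + 16 + 8 + 4 + 2 = 734 ✓



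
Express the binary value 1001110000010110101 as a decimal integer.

Sum of powers of 2 for each 1-bit:
2^0 + 2^2 + 2^4 + 2^5 + 2^7 + 2^13 + 2^14 + 2^15 + 2^18
= 1 + 4 + 16 + 32 + 128 + 8192 + 16384 + 32768 + 262144
= 319669



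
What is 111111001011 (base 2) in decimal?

Sum of powers of 2 for each 1-bit:
2^0 + 2^1 + 2^3 + 2^6 + 2^7 + 2^8 + 2^9 + 2^10 + 2^11
= 1 + 2 + 8 + 64 + 128 + 256 + 512 + 1024 + 2048
= 4043



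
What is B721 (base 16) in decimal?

Expand by place value (powers of 16):
Digit values: B = 11
B721 = 11 × 16^3 + 7 × 16^2 + 2 × 16^1 + 1 × 16^0
= 11 × 4096 + 7 × 256 + 2 × 16 + 1 × 1
= 45056 + 1792 + 32 + 1
= 46881



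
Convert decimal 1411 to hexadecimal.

Using repeated division by 16 (digits 10–15 are A–F):
1411 ÷ 16 = 88 remainder 3
88 ÷ 16 = 5 remainder 8
5 ÷ 16 = 0 remainder 5
Reading remainders bottom to top: 583



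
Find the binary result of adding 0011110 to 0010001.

Add column by column from the right: bit + bit + carry-in; write the sum mod 2, carry 1 when the sum is 2 or 3.
carry:  0100000
        0011110
+       0010001
---------------
       00101111
(the carry out of the leftmost column, 0, becomes the leading bit)
Decimal check:
  0011110 = 16 + 8 + 4 + 2 = 30
  0010001 = 16 + 1 = 17
  30 + 17 = 47, and 00101111 = 32 + 8 + 4 + 2 + 1 = 47 ✓



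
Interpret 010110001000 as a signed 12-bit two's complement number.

Binary: 010110001000
Sign bit: 0 (non-negative)
Read directly as an unsigned value:
010110001000 = 1024 + 256 + 128 + 8 = 1416
Value: 1416



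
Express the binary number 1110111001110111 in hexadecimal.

Group into 4-bit nibbles from right:
  1110 = E
  1110 = E
  0111 = 7
  0111 = 7
Result: EE77



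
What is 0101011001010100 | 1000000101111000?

OR: 1 when either bit is 1
  0101011001010100
| 1000000101111000
------------------
  1101011101111100
Decimal: 22100 | 33144 = 55164



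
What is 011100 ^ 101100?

XOR: 1 when bits differ
  011100
^ 101100
--------
  110000
Decimal: 28 ^ 44 = 48



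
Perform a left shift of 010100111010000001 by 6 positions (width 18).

Original: 010100111010000001 (decimal 85633)
Shift left by 6 positions
Append 6 zeros on the right and drop the 6 high bits that overflow the 18-bit width
Result: 111010000001000000 (decimal 237632)
Equivalent: 85633 << 6 = 85633 × 2^6 = 5480512, truncated to 18 bits = 237632



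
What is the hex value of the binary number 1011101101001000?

Group into 4-bit nibbles from right:
  1011 = B
  1011 = B
  0100 = 4
  1000 = 8
Result: BB48



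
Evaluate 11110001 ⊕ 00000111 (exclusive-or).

XOR: 1 when bits differ
  11110001
^ 00000111
----------
  11110110
Decimal: 241 ^ 7 = 246



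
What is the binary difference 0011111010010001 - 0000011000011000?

Method 1 - Direct subtraction (column by column from the right: bit − bit − borrow-in; if negative, add 2 and borrow 1 from the next column):
borrow: 0000000011110000
        0011111010010001
-       0000011000011000
------------------------
        0011100001111001

Method 2 - Add two's complement:
Two's complement of 0000011000011000: invert → 1111100111100111, add 1 → 1111100111101000
  0011111010010001
+ 1111100111101000
------------------
 10011100001111001  (end carry out of the top bit = 1)
Discarding the end carry: 0011100001111001
Decimal check:
  0011111010010001 = 8192 + 4096 + 2048 + 1024 + 512 + 128 + 16 + 1 = 16017
  0000011000011000 = 1024 + 512 + 16 + 8 = 1560
  16017 - 1560 = 14457, and 0011100001111001 = 8192 + 4096 + 2048 + 64 + 32 + 16 + 8 + 1 = 14457 ✓



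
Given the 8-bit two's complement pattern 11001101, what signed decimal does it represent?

Binary: 11001101
Sign bit: 1 (negative)
Invert: 00110010
Add 1:  00110011
Magnitude: 00110011 = 32 + 16 + 2 + 1 = 51
Value: -51

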